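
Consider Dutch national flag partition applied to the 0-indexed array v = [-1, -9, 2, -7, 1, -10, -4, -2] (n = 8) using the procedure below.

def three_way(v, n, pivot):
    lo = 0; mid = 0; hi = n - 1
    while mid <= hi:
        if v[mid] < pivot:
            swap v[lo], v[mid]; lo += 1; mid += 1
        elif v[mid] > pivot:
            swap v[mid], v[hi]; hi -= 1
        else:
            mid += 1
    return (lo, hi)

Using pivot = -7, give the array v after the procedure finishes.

[-10, -9, -7, 1, 2, -4, -2, -1]

pivot = -7; lo=0, mid=0, hi=7
v[mid]=-1>-7: swap v[0],v[7]; hi=6 → [-2, -9, 2, -7, 1, -10, -4, -1]
v[mid]=-2>-7: swap v[0],v[6]; hi=5 → [-4, -9, 2, -7, 1, -10, -2, -1]
v[mid]=-4>-7: swap v[0],v[5]; hi=4 → [-10, -9, 2, -7, 1, -4, -2, -1]
v[mid]=-10<-7: swap v[0],v[0]; lo=1,mid=1 → [-10, -9, 2, -7, 1, -4, -2, -1]
v[mid]=-9<-7: swap v[1],v[1]; lo=2,mid=2 → [-10, -9, 2, -7, 1, -4, -2, -1]
v[mid]=2>-7: swap v[2],v[4]; hi=3 → [-10, -9, 1, -7, 2, -4, -2, -1]
v[mid]=1>-7: swap v[2],v[3]; hi=2 → [-10, -9, -7, 1, 2, -4, -2, -1]
v[mid]=-7=-7: mid=3
end: lo=2, hi=2; v = [-10, -9, -7, 1, 2, -4, -2, -1]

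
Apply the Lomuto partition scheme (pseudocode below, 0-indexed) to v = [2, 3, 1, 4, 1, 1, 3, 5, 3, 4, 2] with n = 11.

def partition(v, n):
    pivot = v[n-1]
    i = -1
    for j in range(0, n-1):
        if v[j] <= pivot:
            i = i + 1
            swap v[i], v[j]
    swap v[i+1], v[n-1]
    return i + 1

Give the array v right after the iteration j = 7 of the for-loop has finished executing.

[2, 1, 1, 1, 3, 4, 3, 5, 3, 4, 2]

pivot=2, i=-1
j=0: 2≤2, i=0, swap(0,0) ⇒ [2, 3, 1, 4, 1, 1, 3, 5, 3, 4, 2]
j=1: 3>2, skip
j=2: 1≤2, i=1, swap(1,2) ⇒ [2, 1, 3, 4, 1, 1, 3, 5, 3, 4, 2]
j=3: 4>2, skip
j=4: 1≤2, i=2, swap(2,4) ⇒ [2, 1, 1, 4, 3, 1, 3, 5, 3, 4, 2]
j=5: 1≤2, i=3, swap(3,5) ⇒ [2, 1, 1, 1, 3, 4, 3, 5, 3, 4, 2]
j=6: 3>2, skip
j=7: 5>2, skip
(after j=7) v = [2, 1, 1, 1, 3, 4, 3, 5, 3, 4, 2]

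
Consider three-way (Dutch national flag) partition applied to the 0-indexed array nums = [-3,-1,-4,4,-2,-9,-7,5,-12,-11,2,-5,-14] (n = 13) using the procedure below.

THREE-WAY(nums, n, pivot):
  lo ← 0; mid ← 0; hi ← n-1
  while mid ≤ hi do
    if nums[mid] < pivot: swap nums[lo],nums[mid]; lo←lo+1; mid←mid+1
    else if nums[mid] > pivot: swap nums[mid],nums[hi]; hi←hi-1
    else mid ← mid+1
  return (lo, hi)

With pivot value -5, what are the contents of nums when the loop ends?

[-14,-11,-12,-7,-9,-5,5,-2,4,2,-4,-1,-3]

lo=0 mid=0 hi=12
-3>-5: swap(0,12), hi=11 ⇒ [-14,-1,-4,4,-2,-9,-7,5,-12,-11,2,-5,-3]
-14<-5: swap(0,0), lo=1 mid=1 ⇒ [-14,-1,-4,4,-2,-9,-7,5,-12,-11,2,-5,-3]
-1>-5: swap(1,11), hi=10 ⇒ [-14,-5,-4,4,-2,-9,-7,5,-12,-11,2,-1,-3]
-5=-5: mid=2
-4>-5: swap(2,10), hi=9 ⇒ [-14,-5,2,4,-2,-9,-7,5,-12,-11,-4,-1,-3]
2>-5: swap(2,9), hi=8 ⇒ [-14,-5,-11,4,-2,-9,-7,5,-12,2,-4,-1,-3]
-11<-5: swap(1,2), lo=2 mid=3 ⇒ [-14,-11,-5,4,-2,-9,-7,5,-12,2,-4,-1,-3]
4>-5: swap(3,8), hi=7 ⇒ [-14,-11,-5,-12,-2,-9,-7,5,4,2,-4,-1,-3]
-12<-5: swap(2,3), lo=3 mid=4 ⇒ [-14,-11,-12,-5,-2,-9,-7,5,4,2,-4,-1,-3]
-2>-5: swap(4,7), hi=6 ⇒ [-14,-11,-12,-5,5,-9,-7,-2,4,2,-4,-1,-3]
5>-5: swap(4,6), hi=5 ⇒ [-14,-11,-12,-5,-7,-9,5,-2,4,2,-4,-1,-3]
-7<-5: swap(3,4), lo=4 mid=5 ⇒ [-14,-11,-12,-7,-5,-9,5,-2,4,2,-4,-1,-3]
-9<-5: swap(4,5), lo=5 mid=6 ⇒ [-14,-11,-12,-7,-9,-5,5,-2,4,2,-4,-1,-3]
done. lo=5 hi=5; nums=[-14,-11,-12,-7,-9,-5,5,-2,4,2,-4,-1,-3]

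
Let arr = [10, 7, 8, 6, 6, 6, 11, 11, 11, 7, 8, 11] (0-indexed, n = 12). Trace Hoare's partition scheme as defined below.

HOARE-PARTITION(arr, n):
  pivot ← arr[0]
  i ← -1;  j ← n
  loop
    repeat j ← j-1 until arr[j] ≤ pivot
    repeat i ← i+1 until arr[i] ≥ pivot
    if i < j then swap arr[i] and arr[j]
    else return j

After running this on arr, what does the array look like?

pivot = arr[0] = 10; i = -1, j = 12
j→10 (arr[10]=8≤10), i→0 (arr[0]=10≥10); i<j, swap → [8, 7, 8, 6, 6, 6, 11, 11, 11, 7, 10, 11]
j→9 (arr[9]=7≤10), i→6 (arr[6]=11≥10); i<j, swap → [8, 7, 8, 6, 6, 6, 7, 11, 11, 11, 10, 11]
j→6, i→7; i≥j, return j=6. arr = [8, 7, 8, 6, 6, 6, 7, 11, 11, 11, 10, 11]

[8, 7, 8, 6, 6, 6, 7, 11, 11, 11, 10, 11]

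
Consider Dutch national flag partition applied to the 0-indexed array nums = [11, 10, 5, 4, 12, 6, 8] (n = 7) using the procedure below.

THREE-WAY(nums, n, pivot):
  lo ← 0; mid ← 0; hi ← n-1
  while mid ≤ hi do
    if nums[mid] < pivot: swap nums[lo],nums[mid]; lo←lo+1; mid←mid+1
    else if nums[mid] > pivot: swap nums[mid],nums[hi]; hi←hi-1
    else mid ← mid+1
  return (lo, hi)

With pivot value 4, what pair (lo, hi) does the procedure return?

pivot = 4; lo=0, mid=0, hi=6
nums[mid]=11>4: swap nums[0],nums[6]; hi=5 → [8, 10, 5, 4, 12, 6, 11]
nums[mid]=8>4: swap nums[0],nums[5]; hi=4 → [6, 10, 5, 4, 12, 8, 11]
nums[mid]=6>4: swap nums[0],nums[4]; hi=3 → [12, 10, 5, 4, 6, 8, 11]
nums[mid]=12>4: swap nums[0],nums[3]; hi=2 → [4, 10, 5, 12, 6, 8, 11]
nums[mid]=4=4: mid=1
nums[mid]=10>4: swap nums[1],nums[2]; hi=1 → [4, 5, 10, 12, 6, 8, 11]
nums[mid]=5>4: swap nums[1],nums[1]; hi=0 → [4, 5, 10, 12, 6, 8, 11]
end: lo=0, hi=0; nums = [4, 5, 10, 12, 6, 8, 11]

(0, 0)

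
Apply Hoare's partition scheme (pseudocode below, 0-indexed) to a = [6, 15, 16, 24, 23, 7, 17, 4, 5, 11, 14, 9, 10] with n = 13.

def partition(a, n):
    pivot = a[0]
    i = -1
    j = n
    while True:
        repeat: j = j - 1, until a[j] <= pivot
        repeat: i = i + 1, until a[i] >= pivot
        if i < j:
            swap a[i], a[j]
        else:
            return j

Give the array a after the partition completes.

[5, 4, 16, 24, 23, 7, 17, 15, 6, 11, 14, 9, 10]

pivot = a[0] = 6; i = -1, j = 13
j→8 (a[8]=5≤6), i→0 (a[0]=6≥6); i<j, swap → [5, 15, 16, 24, 23, 7, 17, 4, 6, 11, 14, 9, 10]
j→7 (a[7]=4≤6), i→1 (a[1]=15≥6); i<j, swap → [5, 4, 16, 24, 23, 7, 17, 15, 6, 11, 14, 9, 10]
j→1, i→2; i≥j, return j=1. a = [5, 4, 16, 24, 23, 7, 17, 15, 6, 11, 14, 9, 10]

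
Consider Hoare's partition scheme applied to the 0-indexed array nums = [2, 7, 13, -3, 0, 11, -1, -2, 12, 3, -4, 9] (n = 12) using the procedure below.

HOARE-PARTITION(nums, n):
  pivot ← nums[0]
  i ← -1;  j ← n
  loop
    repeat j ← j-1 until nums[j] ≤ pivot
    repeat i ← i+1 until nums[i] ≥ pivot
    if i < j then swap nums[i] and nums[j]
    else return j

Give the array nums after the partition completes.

pivot = nums[0] = 2; i = -1, j = 12
j→10 (nums[10]=-4≤2), i→0 (nums[0]=2≥2); i<j, swap → [-4, 7, 13, -3, 0, 11, -1, -2, 12, 3, 2, 9]
j→7 (nums[7]=-2≤2), i→1 (nums[1]=7≥2); i<j, swap → [-4, -2, 13, -3, 0, 11, -1, 7, 12, 3, 2, 9]
j→6 (nums[6]=-1≤2), i→2 (nums[2]=13≥2); i<j, swap → [-4, -2, -1, -3, 0, 11, 13, 7, 12, 3, 2, 9]
j→4, i→5; i≥j, return j=4. nums = [-4, -2, -1, -3, 0, 11, 13, 7, 12, 3, 2, 9]

[-4, -2, -1, -3, 0, 11, 13, 7, 12, 3, 2, 9]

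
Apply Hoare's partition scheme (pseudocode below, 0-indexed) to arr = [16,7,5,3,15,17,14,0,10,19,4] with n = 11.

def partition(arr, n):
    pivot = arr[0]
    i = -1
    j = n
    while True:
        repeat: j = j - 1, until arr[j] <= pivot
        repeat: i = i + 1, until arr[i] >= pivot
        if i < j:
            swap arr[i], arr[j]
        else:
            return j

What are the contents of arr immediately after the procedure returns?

[4,7,5,3,15,10,14,0,17,19,16]

pivot = arr[0] = 16; i = -1, j = 11
j→10 (arr[10]=4≤16), i→0 (arr[0]=16≥16); i<j, swap → [4,7,5,3,15,17,14,0,10,19,16]
j→8 (arr[8]=10≤16), i→5 (arr[5]=17≥16); i<j, swap → [4,7,5,3,15,10,14,0,17,19,16]
j→7, i→8; i≥j, return j=7. arr = [4,7,5,3,15,10,14,0,17,19,16]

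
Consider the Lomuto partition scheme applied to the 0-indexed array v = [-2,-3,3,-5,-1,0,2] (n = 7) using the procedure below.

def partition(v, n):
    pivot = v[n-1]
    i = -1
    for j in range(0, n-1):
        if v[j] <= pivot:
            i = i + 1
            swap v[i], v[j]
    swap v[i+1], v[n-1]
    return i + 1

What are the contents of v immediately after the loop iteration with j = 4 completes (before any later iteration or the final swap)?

[-2,-3,-5,-1,3,0,2]

pivot=2, i=-1
j=0: -2≤2, i=0, swap(0,0) ⇒ [-2,-3,3,-5,-1,0,2]
j=1: -3≤2, i=1, swap(1,1) ⇒ [-2,-3,3,-5,-1,0,2]
j=2: 3>2, skip
j=3: -5≤2, i=2, swap(2,3) ⇒ [-2,-3,-5,3,-1,0,2]
j=4: -1≤2, i=3, swap(3,4) ⇒ [-2,-3,-5,-1,3,0,2]
(after j=4) v = [-2,-3,-5,-1,3,0,2]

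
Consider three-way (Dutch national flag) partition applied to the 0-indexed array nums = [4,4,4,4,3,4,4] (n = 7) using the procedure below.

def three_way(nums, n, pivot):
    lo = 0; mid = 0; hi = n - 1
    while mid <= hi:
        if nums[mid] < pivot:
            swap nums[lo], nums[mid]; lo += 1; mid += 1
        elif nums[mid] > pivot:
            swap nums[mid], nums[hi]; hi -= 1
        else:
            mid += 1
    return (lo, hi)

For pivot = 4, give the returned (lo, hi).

pivot = 4; lo=0, mid=0, hi=6
nums[mid]=4=4: mid=1
nums[mid]=4=4: mid=2
nums[mid]=4=4: mid=3
nums[mid]=4=4: mid=4
nums[mid]=3<4: swap nums[0],nums[4]; lo=1,mid=5 → [3,4,4,4,4,4,4]
nums[mid]=4=4: mid=6
nums[mid]=4=4: mid=7
end: lo=1, hi=6; nums = [3,4,4,4,4,4,4]

(1, 6)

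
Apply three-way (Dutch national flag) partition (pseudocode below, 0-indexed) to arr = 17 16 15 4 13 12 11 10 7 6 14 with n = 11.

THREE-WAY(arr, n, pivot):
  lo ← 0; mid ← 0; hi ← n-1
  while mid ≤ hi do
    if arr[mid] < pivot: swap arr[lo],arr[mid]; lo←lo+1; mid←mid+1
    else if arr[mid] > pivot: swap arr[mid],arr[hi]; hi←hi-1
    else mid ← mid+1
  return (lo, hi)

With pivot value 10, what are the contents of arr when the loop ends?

pivot = 10; lo=0, mid=0, hi=10
arr[mid]=17>10: swap arr[0],arr[10]; hi=9 → 14 16 15 4 13 12 11 10 7 6 17
arr[mid]=14>10: swap arr[0],arr[9]; hi=8 → 6 16 15 4 13 12 11 10 7 14 17
arr[mid]=6<10: swap arr[0],arr[0]; lo=1,mid=1 → 6 16 15 4 13 12 11 10 7 14 17
arr[mid]=16>10: swap arr[1],arr[8]; hi=7 → 6 7 15 4 13 12 11 10 16 14 17
arr[mid]=7<10: swap arr[1],arr[1]; lo=2,mid=2 → 6 7 15 4 13 12 11 10 16 14 17
arr[mid]=15>10: swap arr[2],arr[7]; hi=6 → 6 7 10 4 13 12 11 15 16 14 17
arr[mid]=10=10: mid=3
arr[mid]=4<10: swap arr[2],arr[3]; lo=3,mid=4 → 6 7 4 10 13 12 11 15 16 14 17
arr[mid]=13>10: swap arr[4],arr[6]; hi=5 → 6 7 4 10 11 12 13 15 16 14 17
arr[mid]=11>10: swap arr[4],arr[5]; hi=4 → 6 7 4 10 12 11 13 15 16 14 17
arr[mid]=12>10: swap arr[4],arr[4]; hi=3 → 6 7 4 10 12 11 13 15 16 14 17
end: lo=3, hi=3; arr = 6 7 4 10 12 11 13 15 16 14 17

6 7 4 10 12 11 13 15 16 14 17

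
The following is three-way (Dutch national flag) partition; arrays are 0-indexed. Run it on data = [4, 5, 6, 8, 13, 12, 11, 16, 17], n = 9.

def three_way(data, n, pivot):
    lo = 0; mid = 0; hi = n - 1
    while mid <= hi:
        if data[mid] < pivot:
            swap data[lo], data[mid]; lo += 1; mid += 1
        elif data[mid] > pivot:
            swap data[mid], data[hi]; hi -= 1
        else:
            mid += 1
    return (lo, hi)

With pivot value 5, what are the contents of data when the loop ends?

pivot = 5; lo=0, mid=0, hi=8
data[mid]=4<5: swap data[0],data[0]; lo=1,mid=1 → [4, 5, 6, 8, 13, 12, 11, 16, 17]
data[mid]=5=5: mid=2
data[mid]=6>5: swap data[2],data[8]; hi=7 → [4, 5, 17, 8, 13, 12, 11, 16, 6]
data[mid]=17>5: swap data[2],data[7]; hi=6 → [4, 5, 16, 8, 13, 12, 11, 17, 6]
data[mid]=16>5: swap data[2],data[6]; hi=5 → [4, 5, 11, 8, 13, 12, 16, 17, 6]
data[mid]=11>5: swap data[2],data[5]; hi=4 → [4, 5, 12, 8, 13, 11, 16, 17, 6]
data[mid]=12>5: swap data[2],data[4]; hi=3 → [4, 5, 13, 8, 12, 11, 16, 17, 6]
data[mid]=13>5: swap data[2],data[3]; hi=2 → [4, 5, 8, 13, 12, 11, 16, 17, 6]
data[mid]=8>5: swap data[2],data[2]; hi=1 → [4, 5, 8, 13, 12, 11, 16, 17, 6]
end: lo=1, hi=1; data = [4, 5, 8, 13, 12, 11, 16, 17, 6]

[4, 5, 8, 13, 12, 11, 16, 17, 6]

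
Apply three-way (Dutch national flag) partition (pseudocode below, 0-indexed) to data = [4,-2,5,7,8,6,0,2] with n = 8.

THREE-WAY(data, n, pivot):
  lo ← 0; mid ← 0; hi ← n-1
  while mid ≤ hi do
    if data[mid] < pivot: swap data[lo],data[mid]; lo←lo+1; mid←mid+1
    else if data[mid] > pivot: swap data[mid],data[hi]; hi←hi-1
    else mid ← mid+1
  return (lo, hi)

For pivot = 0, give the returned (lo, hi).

lo=0 mid=0 hi=7
4>0: swap(0,7), hi=6 ⇒ [2,-2,5,7,8,6,0,4]
2>0: swap(0,6), hi=5 ⇒ [0,-2,5,7,8,6,2,4]
0=0: mid=1
-2<0: swap(0,1), lo=1 mid=2 ⇒ [-2,0,5,7,8,6,2,4]
5>0: swap(2,5), hi=4 ⇒ [-2,0,6,7,8,5,2,4]
6>0: swap(2,4), hi=3 ⇒ [-2,0,8,7,6,5,2,4]
8>0: swap(2,3), hi=2 ⇒ [-2,0,7,8,6,5,2,4]
7>0: swap(2,2), hi=1 ⇒ [-2,0,7,8,6,5,2,4]
done. lo=1 hi=1; data=[-2,0,7,8,6,5,2,4]

(1, 1)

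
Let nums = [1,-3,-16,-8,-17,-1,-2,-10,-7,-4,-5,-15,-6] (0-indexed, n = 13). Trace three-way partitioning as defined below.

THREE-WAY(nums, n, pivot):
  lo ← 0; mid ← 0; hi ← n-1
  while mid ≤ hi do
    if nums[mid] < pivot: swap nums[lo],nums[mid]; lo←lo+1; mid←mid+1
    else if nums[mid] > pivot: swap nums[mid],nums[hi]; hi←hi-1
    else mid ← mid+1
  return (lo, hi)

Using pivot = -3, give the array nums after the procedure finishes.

[-6,-16,-8,-17,-15,-5,-10,-7,-4,-3,-2,-1,1]

pivot = -3; lo=0, mid=0, hi=12
nums[mid]=1>-3: swap nums[0],nums[12]; hi=11 → [-6,-3,-16,-8,-17,-1,-2,-10,-7,-4,-5,-15,1]
nums[mid]=-6<-3: swap nums[0],nums[0]; lo=1,mid=1 → [-6,-3,-16,-8,-17,-1,-2,-10,-7,-4,-5,-15,1]
nums[mid]=-3=-3: mid=2
nums[mid]=-16<-3: swap nums[1],nums[2]; lo=2,mid=3 → [-6,-16,-3,-8,-17,-1,-2,-10,-7,-4,-5,-15,1]
nums[mid]=-8<-3: swap nums[2],nums[3]; lo=3,mid=4 → [-6,-16,-8,-3,-17,-1,-2,-10,-7,-4,-5,-15,1]
nums[mid]=-17<-3: swap nums[3],nums[4]; lo=4,mid=5 → [-6,-16,-8,-17,-3,-1,-2,-10,-7,-4,-5,-15,1]
nums[mid]=-1>-3: swap nums[5],nums[11]; hi=10 → [-6,-16,-8,-17,-3,-15,-2,-10,-7,-4,-5,-1,1]
nums[mid]=-15<-3: swap nums[4],nums[5]; lo=5,mid=6 → [-6,-16,-8,-17,-15,-3,-2,-10,-7,-4,-5,-1,1]
nums[mid]=-2>-3: swap nums[6],nums[10]; hi=9 → [-6,-16,-8,-17,-15,-3,-5,-10,-7,-4,-2,-1,1]
nums[mid]=-5<-3: swap nums[5],nums[6]; lo=6,mid=7 → [-6,-16,-8,-17,-15,-5,-3,-10,-7,-4,-2,-1,1]
nums[mid]=-10<-3: swap nums[6],nums[7]; lo=7,mid=8 → [-6,-16,-8,-17,-15,-5,-10,-3,-7,-4,-2,-1,1]
nums[mid]=-7<-3: swap nums[7],nums[8]; lo=8,mid=9 → [-6,-16,-8,-17,-15,-5,-10,-7,-3,-4,-2,-1,1]
nums[mid]=-4<-3: swap nums[8],nums[9]; lo=9,mid=10 → [-6,-16,-8,-17,-15,-5,-10,-7,-4,-3,-2,-1,1]
end: lo=9, hi=9; nums = [-6,-16,-8,-17,-15,-5,-10,-7,-4,-3,-2,-1,1]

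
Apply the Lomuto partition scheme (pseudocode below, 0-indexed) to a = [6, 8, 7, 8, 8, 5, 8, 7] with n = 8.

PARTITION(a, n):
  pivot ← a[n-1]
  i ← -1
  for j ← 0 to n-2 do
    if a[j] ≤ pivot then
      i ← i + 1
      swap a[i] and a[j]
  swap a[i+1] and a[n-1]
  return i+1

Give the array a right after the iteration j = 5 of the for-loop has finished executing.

[6, 7, 5, 8, 8, 8, 8, 7]

pivot=7, i=-1
j=0: 6≤7, i=0, swap(0,0) ⇒ [6, 8, 7, 8, 8, 5, 8, 7]
j=1: 8>7, skip
j=2: 7≤7, i=1, swap(1,2) ⇒ [6, 7, 8, 8, 8, 5, 8, 7]
j=3: 8>7, skip
j=4: 8>7, skip
j=5: 5≤7, i=2, swap(2,5) ⇒ [6, 7, 5, 8, 8, 8, 8, 7]
(after j=5) a = [6, 7, 5, 8, 8, 8, 8, 7]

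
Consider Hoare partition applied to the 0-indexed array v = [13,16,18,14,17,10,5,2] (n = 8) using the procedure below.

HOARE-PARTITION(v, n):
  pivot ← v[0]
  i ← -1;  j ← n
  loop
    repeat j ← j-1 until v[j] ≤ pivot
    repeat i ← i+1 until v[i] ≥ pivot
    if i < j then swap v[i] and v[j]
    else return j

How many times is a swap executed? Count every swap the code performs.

pivot = v[0] = 13; i = -1, j = 8
j→7 (v[7]=2≤13), i→0 (v[0]=13≥13); i<j, swap → [2,16,18,14,17,10,5,13]
j→6 (v[6]=5≤13), i→1 (v[1]=16≥13); i<j, swap → [2,5,18,14,17,10,16,13]
j→5 (v[5]=10≤13), i→2 (v[2]=18≥13); i<j, swap → [2,5,10,14,17,18,16,13]
j→2, i→3; i≥j, return j=2. v = [2,5,10,14,17,18,16,13]

3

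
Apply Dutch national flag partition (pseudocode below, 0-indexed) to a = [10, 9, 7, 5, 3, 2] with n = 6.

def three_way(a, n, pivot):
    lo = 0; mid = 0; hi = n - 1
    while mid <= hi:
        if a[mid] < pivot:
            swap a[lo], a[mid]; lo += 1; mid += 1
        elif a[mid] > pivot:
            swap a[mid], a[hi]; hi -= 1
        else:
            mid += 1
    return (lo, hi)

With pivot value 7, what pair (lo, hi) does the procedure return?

(3, 3)

pivot = 7; lo=0, mid=0, hi=5
a[mid]=10>7: swap a[0],a[5]; hi=4 → [2, 9, 7, 5, 3, 10]
a[mid]=2<7: swap a[0],a[0]; lo=1,mid=1 → [2, 9, 7, 5, 3, 10]
a[mid]=9>7: swap a[1],a[4]; hi=3 → [2, 3, 7, 5, 9, 10]
a[mid]=3<7: swap a[1],a[1]; lo=2,mid=2 → [2, 3, 7, 5, 9, 10]
a[mid]=7=7: mid=3
a[mid]=5<7: swap a[2],a[3]; lo=3,mid=4 → [2, 3, 5, 7, 9, 10]
end: lo=3, hi=3; a = [2, 3, 5, 7, 9, 10]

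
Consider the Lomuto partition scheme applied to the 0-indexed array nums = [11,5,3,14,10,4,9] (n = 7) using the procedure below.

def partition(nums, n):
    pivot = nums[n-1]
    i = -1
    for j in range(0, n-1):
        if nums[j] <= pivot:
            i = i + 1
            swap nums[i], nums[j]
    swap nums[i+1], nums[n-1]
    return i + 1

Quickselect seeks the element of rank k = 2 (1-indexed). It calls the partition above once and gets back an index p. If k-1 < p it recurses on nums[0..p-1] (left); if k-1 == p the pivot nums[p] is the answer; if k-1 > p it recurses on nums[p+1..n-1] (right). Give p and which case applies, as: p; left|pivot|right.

3; left

pivot = nums[6] = 9; i = -1
j=0: nums[0]=11 > 9 → no swap
j=1: nums[1]=5 ≤ 9 → i=0, swap nums[0],nums[1] → [5,11,3,14,10,4,9]
j=2: nums[2]=3 ≤ 9 → i=1, swap nums[1],nums[2] → [5,3,11,14,10,4,9]
j=3: nums[3]=14 > 9 → no swap
j=4: nums[4]=10 > 9 → no swap
j=5: nums[5]=4 ≤ 9 → i=2, swap nums[2],nums[5] → [5,3,4,14,10,11,9]
final swap nums[3],nums[6] → [5,3,4,9,10,11,14]; return 3
p = 3; k-1 = 1 < 3 ⇒ left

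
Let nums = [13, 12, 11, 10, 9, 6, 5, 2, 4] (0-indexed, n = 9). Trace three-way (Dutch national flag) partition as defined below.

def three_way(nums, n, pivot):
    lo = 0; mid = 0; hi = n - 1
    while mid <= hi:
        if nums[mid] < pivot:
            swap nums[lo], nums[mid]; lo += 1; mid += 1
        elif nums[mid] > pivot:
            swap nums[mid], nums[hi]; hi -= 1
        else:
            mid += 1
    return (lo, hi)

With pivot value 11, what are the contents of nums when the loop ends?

[4, 2, 10, 9, 6, 5, 11, 12, 13]

lo=0 mid=0 hi=8
13>11: swap(0,8), hi=7 ⇒ [4, 12, 11, 10, 9, 6, 5, 2, 13]
4<11: swap(0,0), lo=1 mid=1 ⇒ [4, 12, 11, 10, 9, 6, 5, 2, 13]
12>11: swap(1,7), hi=6 ⇒ [4, 2, 11, 10, 9, 6, 5, 12, 13]
2<11: swap(1,1), lo=2 mid=2 ⇒ [4, 2, 11, 10, 9, 6, 5, 12, 13]
11=11: mid=3
10<11: swap(2,3), lo=3 mid=4 ⇒ [4, 2, 10, 11, 9, 6, 5, 12, 13]
9<11: swap(3,4), lo=4 mid=5 ⇒ [4, 2, 10, 9, 11, 6, 5, 12, 13]
6<11: swap(4,5), lo=5 mid=6 ⇒ [4, 2, 10, 9, 6, 11, 5, 12, 13]
5<11: swap(5,6), lo=6 mid=7 ⇒ [4, 2, 10, 9, 6, 5, 11, 12, 13]
done. lo=6 hi=6; nums=[4, 2, 10, 9, 6, 5, 11, 12, 13]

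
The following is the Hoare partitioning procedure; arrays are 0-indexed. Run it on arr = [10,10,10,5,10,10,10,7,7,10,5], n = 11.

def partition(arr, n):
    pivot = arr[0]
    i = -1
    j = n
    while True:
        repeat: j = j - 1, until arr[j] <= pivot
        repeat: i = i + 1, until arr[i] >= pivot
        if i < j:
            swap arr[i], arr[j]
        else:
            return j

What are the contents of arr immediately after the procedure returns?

pivot = arr[0] = 10; i = -1, j = 11
j→10 (arr[10]=5≤10), i→0 (arr[0]=10≥10); i<j, swap → [5,10,10,5,10,10,10,7,7,10,10]
j→9 (arr[9]=10≤10), i→1 (arr[1]=10≥10); i<j, swap → [5,10,10,5,10,10,10,7,7,10,10]
j→8 (arr[8]=7≤10), i→2 (arr[2]=10≥10); i<j, swap → [5,10,7,5,10,10,10,7,10,10,10]
j→7 (arr[7]=7≤10), i→4 (arr[4]=10≥10); i<j, swap → [5,10,7,5,7,10,10,10,10,10,10]
j→6 (arr[6]=10≤10), i→5 (arr[5]=10≥10); i<j, swap → [5,10,7,5,7,10,10,10,10,10,10]
j→5, i→6; i≥j, return j=5. arr = [5,10,7,5,7,10,10,10,10,10,10]

[5,10,7,5,7,10,10,10,10,10,10]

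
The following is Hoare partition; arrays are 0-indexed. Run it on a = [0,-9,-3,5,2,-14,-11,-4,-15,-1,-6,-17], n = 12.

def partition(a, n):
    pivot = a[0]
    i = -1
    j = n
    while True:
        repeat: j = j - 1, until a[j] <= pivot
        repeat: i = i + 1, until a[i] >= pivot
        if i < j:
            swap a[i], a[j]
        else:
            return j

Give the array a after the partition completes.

pivot = a[0] = 0; i = -1, j = 12
j→11 (a[11]=-17≤0), i→0 (a[0]=0≥0); i<j, swap → [-17,-9,-3,5,2,-14,-11,-4,-15,-1,-6,0]
j→10 (a[10]=-6≤0), i→3 (a[3]=5≥0); i<j, swap → [-17,-9,-3,-6,2,-14,-11,-4,-15,-1,5,0]
j→9 (a[9]=-1≤0), i→4 (a[4]=2≥0); i<j, swap → [-17,-9,-3,-6,-1,-14,-11,-4,-15,2,5,0]
j→8, i→9; i≥j, return j=8. a = [-17,-9,-3,-6,-1,-14,-11,-4,-15,2,5,0]

[-17,-9,-3,-6,-1,-14,-11,-4,-15,2,5,0]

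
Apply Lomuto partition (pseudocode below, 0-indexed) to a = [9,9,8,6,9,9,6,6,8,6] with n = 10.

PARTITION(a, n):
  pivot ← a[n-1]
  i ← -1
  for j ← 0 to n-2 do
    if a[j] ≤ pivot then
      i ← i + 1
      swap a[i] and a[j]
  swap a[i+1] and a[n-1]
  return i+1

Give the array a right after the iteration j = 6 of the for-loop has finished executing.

pivot = a[9] = 6; i = -1
j=0: a[0]=9 > 6 → no swap
j=1: a[1]=9 > 6 → no swap
j=2: a[2]=8 > 6 → no swap
j=3: a[3]=6 ≤ 6 → i=0, swap a[0],a[3] → [6,9,8,9,9,9,6,6,8,6]
j=4: a[4]=9 > 6 → no swap
j=5: a[5]=9 > 6 → no swap
j=6: a[6]=6 ≤ 6 → i=1, swap a[1],a[6] → [6,6,8,9,9,9,9,6,8,6]
(after j=6) a = [6,6,8,9,9,9,9,6,8,6]

[6,6,8,9,9,9,9,6,8,6]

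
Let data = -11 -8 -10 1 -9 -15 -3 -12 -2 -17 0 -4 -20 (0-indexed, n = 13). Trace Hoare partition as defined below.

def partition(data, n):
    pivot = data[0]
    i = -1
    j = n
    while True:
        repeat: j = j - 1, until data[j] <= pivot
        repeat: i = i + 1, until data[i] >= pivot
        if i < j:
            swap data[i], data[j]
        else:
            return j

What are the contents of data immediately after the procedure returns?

-20 -17 -12 -15 -9 1 -3 -10 -2 -8 0 -4 -11

pivot=-11
j stops at 12 (-20), i stops at 0 (-11); swap ⇒ -20 -8 -10 1 -9 -15 -3 -12 -2 -17 0 -4 -11
j stops at 9 (-17), i stops at 1 (-8); swap ⇒ -20 -17 -10 1 -9 -15 -3 -12 -2 -8 0 -4 -11
j stops at 7 (-12), i stops at 2 (-10); swap ⇒ -20 -17 -12 1 -9 -15 -3 -10 -2 -8 0 -4 -11
j stops at 5 (-15), i stops at 3 (1); swap ⇒ -20 -17 -12 -15 -9 1 -3 -10 -2 -8 0 -4 -11
j stops at 3, i stops at 4; i≥j ⇒ return 3. data=-20 -17 -12 -15 -9 1 -3 -10 -2 -8 0 -4 -11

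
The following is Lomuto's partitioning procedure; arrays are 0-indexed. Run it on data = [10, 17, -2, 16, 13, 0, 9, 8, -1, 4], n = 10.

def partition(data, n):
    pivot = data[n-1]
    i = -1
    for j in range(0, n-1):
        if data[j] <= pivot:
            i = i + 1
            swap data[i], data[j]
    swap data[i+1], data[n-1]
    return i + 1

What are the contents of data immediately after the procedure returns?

[-2, 0, -1, 4, 13, 17, 9, 8, 10, 16]

pivot = data[9] = 4; i = -1
j=0: data[0]=10 > 4 → no swap
j=1: data[1]=17 > 4 → no swap
j=2: data[2]=-2 ≤ 4 → i=0, swap data[0],data[2] → [-2, 17, 10, 16, 13, 0, 9, 8, -1, 4]
j=3: data[3]=16 > 4 → no swap
j=4: data[4]=13 > 4 → no swap
j=5: data[5]=0 ≤ 4 → i=1, swap data[1],data[5] → [-2, 0, 10, 16, 13, 17, 9, 8, -1, 4]
j=6: data[6]=9 > 4 → no swap
j=7: data[7]=8 > 4 → no swap
j=8: data[8]=-1 ≤ 4 → i=2, swap data[2],data[8] → [-2, 0, -1, 16, 13, 17, 9, 8, 10, 4]
final swap data[3],data[9] → [-2, 0, -1, 4, 13, 17, 9, 8, 10, 16]; return 3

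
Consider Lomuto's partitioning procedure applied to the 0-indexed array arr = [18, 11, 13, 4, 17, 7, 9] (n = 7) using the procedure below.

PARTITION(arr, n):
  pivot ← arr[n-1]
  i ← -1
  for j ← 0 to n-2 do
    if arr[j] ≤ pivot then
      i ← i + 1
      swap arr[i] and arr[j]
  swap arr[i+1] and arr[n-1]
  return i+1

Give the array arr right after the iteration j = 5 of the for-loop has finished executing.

pivot=9, i=-1
j=0: 18>9, skip
j=1: 11>9, skip
j=2: 13>9, skip
j=3: 4≤9, i=0, swap(0,3) ⇒ [4, 11, 13, 18, 17, 7, 9]
j=4: 17>9, skip
j=5: 7≤9, i=1, swap(1,5) ⇒ [4, 7, 13, 18, 17, 11, 9]
(after j=5) arr = [4, 7, 13, 18, 17, 11, 9]

[4, 7, 13, 18, 17, 11, 9]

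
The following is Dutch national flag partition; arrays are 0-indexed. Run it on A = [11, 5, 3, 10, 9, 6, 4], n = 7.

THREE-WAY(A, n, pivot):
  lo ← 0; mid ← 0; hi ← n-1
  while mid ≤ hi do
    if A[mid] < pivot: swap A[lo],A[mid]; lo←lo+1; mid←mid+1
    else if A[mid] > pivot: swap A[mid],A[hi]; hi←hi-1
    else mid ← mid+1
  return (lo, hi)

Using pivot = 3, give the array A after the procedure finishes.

pivot = 3; lo=0, mid=0, hi=6
A[mid]=11>3: swap A[0],A[6]; hi=5 → [4, 5, 3, 10, 9, 6, 11]
A[mid]=4>3: swap A[0],A[5]; hi=4 → [6, 5, 3, 10, 9, 4, 11]
A[mid]=6>3: swap A[0],A[4]; hi=3 → [9, 5, 3, 10, 6, 4, 11]
A[mid]=9>3: swap A[0],A[3]; hi=2 → [10, 5, 3, 9, 6, 4, 11]
A[mid]=10>3: swap A[0],A[2]; hi=1 → [3, 5, 10, 9, 6, 4, 11]
A[mid]=3=3: mid=1
A[mid]=5>3: swap A[1],A[1]; hi=0 → [3, 5, 10, 9, 6, 4, 11]
end: lo=0, hi=0; A = [3, 5, 10, 9, 6, 4, 11]

[3, 5, 10, 9, 6, 4, 11]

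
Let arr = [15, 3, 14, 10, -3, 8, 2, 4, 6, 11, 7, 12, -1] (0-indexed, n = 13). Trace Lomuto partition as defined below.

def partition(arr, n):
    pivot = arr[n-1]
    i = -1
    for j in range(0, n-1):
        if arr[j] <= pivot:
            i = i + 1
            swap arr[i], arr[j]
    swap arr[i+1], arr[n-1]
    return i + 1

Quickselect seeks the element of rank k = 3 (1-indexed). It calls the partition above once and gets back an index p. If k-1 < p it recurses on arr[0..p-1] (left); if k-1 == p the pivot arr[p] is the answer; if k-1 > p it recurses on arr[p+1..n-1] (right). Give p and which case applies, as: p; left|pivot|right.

1; right

pivot = arr[12] = -1; i = -1
j=0: arr[0]=15 > -1 → no swap
j=1: arr[1]=3 > -1 → no swap
j=2: arr[2]=14 > -1 → no swap
j=3: arr[3]=10 > -1 → no swap
j=4: arr[4]=-3 ≤ -1 → i=0, swap arr[0],arr[4] → [-3, 3, 14, 10, 15, 8, 2, 4, 6, 11, 7, 12, -1]
j=5: arr[5]=8 > -1 → no swap
j=6: arr[6]=2 > -1 → no swap
j=7: arr[7]=4 > -1 → no swap
j=8: arr[8]=6 > -1 → no swap
j=9: arr[9]=11 > -1 → no swap
j=10: arr[10]=7 > -1 → no swap
j=11: arr[11]=12 > -1 → no swap
final swap arr[1],arr[12] → [-3, -1, 14, 10, 15, 8, 2, 4, 6, 11, 7, 12, 3]; return 1
p = 1; k-1 = 2 > 1 ⇒ right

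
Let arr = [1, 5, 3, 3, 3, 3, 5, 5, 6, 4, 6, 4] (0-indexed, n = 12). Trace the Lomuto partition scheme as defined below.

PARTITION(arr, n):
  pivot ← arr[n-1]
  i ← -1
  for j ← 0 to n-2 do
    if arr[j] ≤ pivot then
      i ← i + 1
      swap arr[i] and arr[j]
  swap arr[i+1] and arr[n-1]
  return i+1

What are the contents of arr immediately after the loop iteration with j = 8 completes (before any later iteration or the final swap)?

[1, 3, 3, 3, 3, 5, 5, 5, 6, 4, 6, 4]

pivot=4, i=-1
j=0: 1≤4, i=0, swap(0,0) ⇒ [1, 5, 3, 3, 3, 3, 5, 5, 6, 4, 6, 4]
j=1: 5>4, skip
j=2: 3≤4, i=1, swap(1,2) ⇒ [1, 3, 5, 3, 3, 3, 5, 5, 6, 4, 6, 4]
j=3: 3≤4, i=2, swap(2,3) ⇒ [1, 3, 3, 5, 3, 3, 5, 5, 6, 4, 6, 4]
j=4: 3≤4, i=3, swap(3,4) ⇒ [1, 3, 3, 3, 5, 3, 5, 5, 6, 4, 6, 4]
j=5: 3≤4, i=4, swap(4,5) ⇒ [1, 3, 3, 3, 3, 5, 5, 5, 6, 4, 6, 4]
j=6: 5>4, skip
j=7: 5>4, skip
j=8: 6>4, skip
(after j=8) arr = [1, 3, 3, 3, 3, 5, 5, 5, 6, 4, 6, 4]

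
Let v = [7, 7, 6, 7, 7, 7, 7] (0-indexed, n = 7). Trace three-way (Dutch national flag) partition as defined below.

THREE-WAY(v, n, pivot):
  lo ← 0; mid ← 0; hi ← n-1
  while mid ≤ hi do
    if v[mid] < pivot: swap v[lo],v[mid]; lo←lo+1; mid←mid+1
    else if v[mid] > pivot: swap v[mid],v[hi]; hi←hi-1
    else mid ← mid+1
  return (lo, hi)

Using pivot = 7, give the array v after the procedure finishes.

lo=0 mid=0 hi=6
7=7: mid=1
7=7: mid=2
6<7: swap(0,2), lo=1 mid=3 ⇒ [6, 7, 7, 7, 7, 7, 7]
7=7: mid=4
7=7: mid=5
7=7: mid=6
7=7: mid=7
done. lo=1 hi=6; v=[6, 7, 7, 7, 7, 7, 7]

[6, 7, 7, 7, 7, 7, 7]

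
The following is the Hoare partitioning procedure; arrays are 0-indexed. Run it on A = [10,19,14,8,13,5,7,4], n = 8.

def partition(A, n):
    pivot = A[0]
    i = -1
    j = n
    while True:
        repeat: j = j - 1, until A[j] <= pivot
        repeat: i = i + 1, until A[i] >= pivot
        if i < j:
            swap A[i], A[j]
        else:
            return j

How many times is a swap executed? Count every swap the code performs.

3

pivot = A[0] = 10; i = -1, j = 8
j→7 (A[7]=4≤10), i→0 (A[0]=10≥10); i<j, swap → [4,19,14,8,13,5,7,10]
j→6 (A[6]=7≤10), i→1 (A[1]=19≥10); i<j, swap → [4,7,14,8,13,5,19,10]
j→5 (A[5]=5≤10), i→2 (A[2]=14≥10); i<j, swap → [4,7,5,8,13,14,19,10]
j→3, i→4; i≥j, return j=3. A = [4,7,5,8,13,14,19,10]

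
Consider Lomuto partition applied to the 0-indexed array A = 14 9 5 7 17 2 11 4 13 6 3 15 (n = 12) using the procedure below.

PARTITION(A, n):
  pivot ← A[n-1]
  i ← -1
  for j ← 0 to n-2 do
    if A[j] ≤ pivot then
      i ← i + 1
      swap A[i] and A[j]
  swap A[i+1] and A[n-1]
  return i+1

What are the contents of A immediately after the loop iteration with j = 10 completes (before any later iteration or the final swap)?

14 9 5 7 2 11 4 13 6 3 17 15

pivot = A[11] = 15; i = -1
j=0: A[0]=14 ≤ 15 → i=0, swap A[0],A[0] (no change) → 14 9 5 7 17 2 11 4 13 6 3 15
j=1: A[1]=9 ≤ 15 → i=1, swap A[1],A[1] (no change) → 14 9 5 7 17 2 11 4 13 6 3 15
j=2: A[2]=5 ≤ 15 → i=2, swap A[2],A[2] (no change) → 14 9 5 7 17 2 11 4 13 6 3 15
j=3: A[3]=7 ≤ 15 → i=3, swap A[3],A[3] (no change) → 14 9 5 7 17 2 11 4 13 6 3 15
j=4: A[4]=17 > 15 → no swap
j=5: A[5]=2 ≤ 15 → i=4, swap A[4],A[5] → 14 9 5 7 2 17 11 4 13 6 3 15
j=6: A[6]=11 ≤ 15 → i=5, swap A[5],A[6] → 14 9 5 7 2 11 17 4 13 6 3 15
j=7: A[7]=4 ≤ 15 → i=6, swap A[6],A[7] → 14 9 5 7 2 11 4 17 13 6 3 15
j=8: A[8]=13 ≤ 15 → i=7, swap A[7],A[8] → 14 9 5 7 2 11 4 13 17 6 3 15
j=9: A[9]=6 ≤ 15 → i=8, swap A[8],A[9] → 14 9 5 7 2 11 4 13 6 17 3 15
j=10: A[10]=3 ≤ 15 → i=9, swap A[9],A[10] → 14 9 5 7 2 11 4 13 6 3 17 15
(after j=10) A = 14 9 5 7 2 11 4 13 6 3 17 15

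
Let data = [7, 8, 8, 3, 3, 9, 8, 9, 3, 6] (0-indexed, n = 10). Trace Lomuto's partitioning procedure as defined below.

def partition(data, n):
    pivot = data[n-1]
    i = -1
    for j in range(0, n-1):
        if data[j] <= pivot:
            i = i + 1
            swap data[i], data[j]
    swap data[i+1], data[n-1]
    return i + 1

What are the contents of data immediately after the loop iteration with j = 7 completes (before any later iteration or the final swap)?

pivot=6, i=-1
j=0: 7>6, skip
j=1: 8>6, skip
j=2: 8>6, skip
j=3: 3≤6, i=0, swap(0,3) ⇒ [3, 8, 8, 7, 3, 9, 8, 9, 3, 6]
j=4: 3≤6, i=1, swap(1,4) ⇒ [3, 3, 8, 7, 8, 9, 8, 9, 3, 6]
j=5: 9>6, skip
j=6: 8>6, skip
j=7: 9>6, skip
(after j=7) data = [3, 3, 8, 7, 8, 9, 8, 9, 3, 6]

[3, 3, 8, 7, 8, 9, 8, 9, 3, 6]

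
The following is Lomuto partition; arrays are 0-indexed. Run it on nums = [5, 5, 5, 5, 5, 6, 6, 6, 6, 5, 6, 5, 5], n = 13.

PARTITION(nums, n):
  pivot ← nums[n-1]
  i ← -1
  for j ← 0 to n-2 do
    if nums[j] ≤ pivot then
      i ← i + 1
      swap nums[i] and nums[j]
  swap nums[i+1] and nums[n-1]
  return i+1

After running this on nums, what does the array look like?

[5, 5, 5, 5, 5, 5, 5, 5, 6, 6, 6, 6, 6]

pivot=5, i=-1
j=0: 5≤5, i=0, swap(0,0) ⇒ [5, 5, 5, 5, 5, 6, 6, 6, 6, 5, 6, 5, 5]
j=1: 5≤5, i=1, swap(1,1) ⇒ [5, 5, 5, 5, 5, 6, 6, 6, 6, 5, 6, 5, 5]
j=2: 5≤5, i=2, swap(2,2) ⇒ [5, 5, 5, 5, 5, 6, 6, 6, 6, 5, 6, 5, 5]
j=3: 5≤5, i=3, swap(3,3) ⇒ [5, 5, 5, 5, 5, 6, 6, 6, 6, 5, 6, 5, 5]
j=4: 5≤5, i=4, swap(4,4) ⇒ [5, 5, 5, 5, 5, 6, 6, 6, 6, 5, 6, 5, 5]
j=5: 6>5, skip
j=6: 6>5, skip
j=7: 6>5, skip
j=8: 6>5, skip
j=9: 5≤5, i=5, swap(5,9) ⇒ [5, 5, 5, 5, 5, 5, 6, 6, 6, 6, 6, 5, 5]
j=10: 6>5, skip
j=11: 5≤5, i=6, swap(6,11) ⇒ [5, 5, 5, 5, 5, 5, 5, 6, 6, 6, 6, 6, 5]
swap(7,12) ⇒ [5, 5, 5, 5, 5, 5, 5, 5, 6, 6, 6, 6, 6]; return 7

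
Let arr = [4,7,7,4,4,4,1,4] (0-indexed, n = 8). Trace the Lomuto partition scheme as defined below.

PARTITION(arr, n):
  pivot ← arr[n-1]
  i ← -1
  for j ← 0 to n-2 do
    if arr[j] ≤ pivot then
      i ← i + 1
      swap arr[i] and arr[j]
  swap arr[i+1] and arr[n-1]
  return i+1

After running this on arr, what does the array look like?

pivot = arr[7] = 4; i = -1
j=0: arr[0]=4 ≤ 4 → i=0, swap arr[0],arr[0] (no change) → [4,7,7,4,4,4,1,4]
j=1: arr[1]=7 > 4 → no swap
j=2: arr[2]=7 > 4 → no swap
j=3: arr[3]=4 ≤ 4 → i=1, swap arr[1],arr[3] → [4,4,7,7,4,4,1,4]
j=4: arr[4]=4 ≤ 4 → i=2, swap arr[2],arr[4] → [4,4,4,7,7,4,1,4]
j=5: arr[5]=4 ≤ 4 → i=3, swap arr[3],arr[5] → [4,4,4,4,7,7,1,4]
j=6: arr[6]=1 ≤ 4 → i=4, swap arr[4],arr[6] → [4,4,4,4,1,7,7,4]
final swap arr[5],arr[7] → [4,4,4,4,1,4,7,7]; return 5

[4,4,4,4,1,4,7,7]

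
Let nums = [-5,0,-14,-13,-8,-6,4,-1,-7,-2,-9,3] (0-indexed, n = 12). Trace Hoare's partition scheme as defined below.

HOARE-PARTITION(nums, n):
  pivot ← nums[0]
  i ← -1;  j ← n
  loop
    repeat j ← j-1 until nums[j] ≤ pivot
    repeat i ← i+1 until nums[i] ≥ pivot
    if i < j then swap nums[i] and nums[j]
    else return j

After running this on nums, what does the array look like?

pivot = nums[0] = -5; i = -1, j = 12
j→10 (nums[10]=-9≤-5), i→0 (nums[0]=-5≥-5); i<j, swap → [-9,0,-14,-13,-8,-6,4,-1,-7,-2,-5,3]
j→8 (nums[8]=-7≤-5), i→1 (nums[1]=0≥-5); i<j, swap → [-9,-7,-14,-13,-8,-6,4,-1,0,-2,-5,3]
j→5, i→6; i≥j, return j=5. nums = [-9,-7,-14,-13,-8,-6,4,-1,0,-2,-5,3]

[-9,-7,-14,-13,-8,-6,4,-1,0,-2,-5,3]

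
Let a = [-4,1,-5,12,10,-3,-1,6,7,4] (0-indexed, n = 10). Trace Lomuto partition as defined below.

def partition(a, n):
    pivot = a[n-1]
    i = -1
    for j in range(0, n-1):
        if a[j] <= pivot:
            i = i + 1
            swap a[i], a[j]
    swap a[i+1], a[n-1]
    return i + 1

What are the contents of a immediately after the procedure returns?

[-4,1,-5,-3,-1,4,10,6,7,12]

pivot=4, i=-1
j=0: -4≤4, i=0, swap(0,0) ⇒ [-4,1,-5,12,10,-3,-1,6,7,4]
j=1: 1≤4, i=1, swap(1,1) ⇒ [-4,1,-5,12,10,-3,-1,6,7,4]
j=2: -5≤4, i=2, swap(2,2) ⇒ [-4,1,-5,12,10,-3,-1,6,7,4]
j=3: 12>4, skip
j=4: 10>4, skip
j=5: -3≤4, i=3, swap(3,5) ⇒ [-4,1,-5,-3,10,12,-1,6,7,4]
j=6: -1≤4, i=4, swap(4,6) ⇒ [-4,1,-5,-3,-1,12,10,6,7,4]
j=7: 6>4, skip
j=8: 7>4, skip
swap(5,9) ⇒ [-4,1,-5,-3,-1,4,10,6,7,12]; return 5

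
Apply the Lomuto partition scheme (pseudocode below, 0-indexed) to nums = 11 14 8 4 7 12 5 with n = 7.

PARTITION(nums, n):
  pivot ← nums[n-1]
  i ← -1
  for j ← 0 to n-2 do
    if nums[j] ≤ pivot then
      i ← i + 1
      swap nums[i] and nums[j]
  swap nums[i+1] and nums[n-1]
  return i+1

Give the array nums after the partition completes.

pivot = nums[6] = 5; i = -1
j=0: nums[0]=11 > 5 → no swap
j=1: nums[1]=14 > 5 → no swap
j=2: nums[2]=8 > 5 → no swap
j=3: nums[3]=4 ≤ 5 → i=0, swap nums[0],nums[3] → 4 14 8 11 7 12 5
j=4: nums[4]=7 > 5 → no swap
j=5: nums[5]=12 > 5 → no swap
final swap nums[1],nums[6] → 4 5 8 11 7 12 14; return 1

4 5 8 11 7 12 14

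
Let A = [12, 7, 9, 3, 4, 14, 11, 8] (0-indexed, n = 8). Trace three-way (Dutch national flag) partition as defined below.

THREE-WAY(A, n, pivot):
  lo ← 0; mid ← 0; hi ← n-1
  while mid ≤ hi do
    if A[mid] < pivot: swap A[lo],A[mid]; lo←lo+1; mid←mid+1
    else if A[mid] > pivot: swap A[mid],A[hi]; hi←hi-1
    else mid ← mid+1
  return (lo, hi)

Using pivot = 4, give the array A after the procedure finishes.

lo=0 mid=0 hi=7
12>4: swap(0,7), hi=6 ⇒ [8, 7, 9, 3, 4, 14, 11, 12]
8>4: swap(0,6), hi=5 ⇒ [11, 7, 9, 3, 4, 14, 8, 12]
11>4: swap(0,5), hi=4 ⇒ [14, 7, 9, 3, 4, 11, 8, 12]
14>4: swap(0,4), hi=3 ⇒ [4, 7, 9, 3, 14, 11, 8, 12]
4=4: mid=1
7>4: swap(1,3), hi=2 ⇒ [4, 3, 9, 7, 14, 11, 8, 12]
3<4: swap(0,1), lo=1 mid=2 ⇒ [3, 4, 9, 7, 14, 11, 8, 12]
9>4: swap(2,2), hi=1 ⇒ [3, 4, 9, 7, 14, 11, 8, 12]
done. lo=1 hi=1; A=[3, 4, 9, 7, 14, 11, 8, 12]

[3, 4, 9, 7, 14, 11, 8, 12]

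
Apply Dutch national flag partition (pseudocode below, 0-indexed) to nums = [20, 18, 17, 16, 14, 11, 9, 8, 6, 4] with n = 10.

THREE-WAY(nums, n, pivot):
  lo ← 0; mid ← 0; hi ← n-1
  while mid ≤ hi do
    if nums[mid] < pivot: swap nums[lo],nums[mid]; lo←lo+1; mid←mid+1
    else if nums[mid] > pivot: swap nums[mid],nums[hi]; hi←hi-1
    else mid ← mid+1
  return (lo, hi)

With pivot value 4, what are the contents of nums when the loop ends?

[4, 17, 16, 14, 11, 9, 8, 6, 18, 20]

pivot = 4; lo=0, mid=0, hi=9
nums[mid]=20>4: swap nums[0],nums[9]; hi=8 → [4, 18, 17, 16, 14, 11, 9, 8, 6, 20]
nums[mid]=4=4: mid=1
nums[mid]=18>4: swap nums[1],nums[8]; hi=7 → [4, 6, 17, 16, 14, 11, 9, 8, 18, 20]
nums[mid]=6>4: swap nums[1],nums[7]; hi=6 → [4, 8, 17, 16, 14, 11, 9, 6, 18, 20]
nums[mid]=8>4: swap nums[1],nums[6]; hi=5 → [4, 9, 17, 16, 14, 11, 8, 6, 18, 20]
nums[mid]=9>4: swap nums[1],nums[5]; hi=4 → [4, 11, 17, 16, 14, 9, 8, 6, 18, 20]
nums[mid]=11>4: swap nums[1],nums[4]; hi=3 → [4, 14, 17, 16, 11, 9, 8, 6, 18, 20]
nums[mid]=14>4: swap nums[1],nums[3]; hi=2 → [4, 16, 17, 14, 11, 9, 8, 6, 18, 20]
nums[mid]=16>4: swap nums[1],nums[2]; hi=1 → [4, 17, 16, 14, 11, 9, 8, 6, 18, 20]
nums[mid]=17>4: swap nums[1],nums[1]; hi=0 → [4, 17, 16, 14, 11, 9, 8, 6, 18, 20]
end: lo=0, hi=0; nums = [4, 17, 16, 14, 11, 9, 8, 6, 18, 20]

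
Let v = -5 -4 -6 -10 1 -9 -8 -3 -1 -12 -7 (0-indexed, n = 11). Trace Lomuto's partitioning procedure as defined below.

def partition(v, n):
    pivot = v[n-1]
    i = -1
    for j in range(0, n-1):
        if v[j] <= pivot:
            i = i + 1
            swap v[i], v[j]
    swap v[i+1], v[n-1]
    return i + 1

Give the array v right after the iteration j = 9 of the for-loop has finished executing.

-10 -9 -8 -12 1 -4 -6 -3 -1 -5 -7

pivot=-7, i=-1
j=0: -5>-7, skip
j=1: -4>-7, skip
j=2: -6>-7, skip
j=3: -10≤-7, i=0, swap(0,3) ⇒ -10 -4 -6 -5 1 -9 -8 -3 -1 -12 -7
j=4: 1>-7, skip
j=5: -9≤-7, i=1, swap(1,5) ⇒ -10 -9 -6 -5 1 -4 -8 -3 -1 -12 -7
j=6: -8≤-7, i=2, swap(2,6) ⇒ -10 -9 -8 -5 1 -4 -6 -3 -1 -12 -7
j=7: -3>-7, skip
j=8: -1>-7, skip
j=9: -12≤-7, i=3, swap(3,9) ⇒ -10 -9 -8 -12 1 -4 -6 -3 -1 -5 -7
(after j=9) v = -10 -9 -8 -12 1 -4 -6 -3 -1 -5 -7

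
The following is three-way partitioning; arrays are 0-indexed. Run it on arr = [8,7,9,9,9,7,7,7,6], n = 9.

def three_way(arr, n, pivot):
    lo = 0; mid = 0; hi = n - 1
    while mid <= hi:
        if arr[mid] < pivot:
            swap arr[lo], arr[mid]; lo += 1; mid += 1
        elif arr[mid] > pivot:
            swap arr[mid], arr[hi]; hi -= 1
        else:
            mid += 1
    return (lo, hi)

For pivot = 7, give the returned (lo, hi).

(1, 4)

pivot = 7; lo=0, mid=0, hi=8
arr[mid]=8>7: swap arr[0],arr[8]; hi=7 → [6,7,9,9,9,7,7,7,8]
arr[mid]=6<7: swap arr[0],arr[0]; lo=1,mid=1 → [6,7,9,9,9,7,7,7,8]
arr[mid]=7=7: mid=2
arr[mid]=9>7: swap arr[2],arr[7]; hi=6 → [6,7,7,9,9,7,7,9,8]
arr[mid]=7=7: mid=3
arr[mid]=9>7: swap arr[3],arr[6]; hi=5 → [6,7,7,7,9,7,9,9,8]
arr[mid]=7=7: mid=4
arr[mid]=9>7: swap arr[4],arr[5]; hi=4 → [6,7,7,7,7,9,9,9,8]
arr[mid]=7=7: mid=5
end: lo=1, hi=4; arr = [6,7,7,7,7,9,9,9,8]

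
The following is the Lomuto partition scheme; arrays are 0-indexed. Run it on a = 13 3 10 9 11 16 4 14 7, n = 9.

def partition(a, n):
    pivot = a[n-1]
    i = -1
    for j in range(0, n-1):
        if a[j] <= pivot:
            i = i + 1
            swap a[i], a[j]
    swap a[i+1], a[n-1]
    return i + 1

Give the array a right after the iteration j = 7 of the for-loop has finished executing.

3 4 10 9 11 16 13 14 7

pivot=7, i=-1
j=0: 13>7, skip
j=1: 3≤7, i=0, swap(0,1) ⇒ 3 13 10 9 11 16 4 14 7
j=2: 10>7, skip
j=3: 9>7, skip
j=4: 11>7, skip
j=5: 16>7, skip
j=6: 4≤7, i=1, swap(1,6) ⇒ 3 4 10 9 11 16 13 14 7
j=7: 14>7, skip
(after j=7) a = 3 4 10 9 11 16 13 14 7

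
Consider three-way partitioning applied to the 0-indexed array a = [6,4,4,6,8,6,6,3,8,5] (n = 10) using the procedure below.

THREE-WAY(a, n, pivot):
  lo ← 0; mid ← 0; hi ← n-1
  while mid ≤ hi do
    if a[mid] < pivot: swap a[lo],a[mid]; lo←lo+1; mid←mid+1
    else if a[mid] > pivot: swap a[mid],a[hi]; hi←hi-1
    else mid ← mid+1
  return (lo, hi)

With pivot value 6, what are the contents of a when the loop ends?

pivot = 6; lo=0, mid=0, hi=9
a[mid]=6=6: mid=1
a[mid]=4<6: swap a[0],a[1]; lo=1,mid=2 → [4,6,4,6,8,6,6,3,8,5]
a[mid]=4<6: swap a[1],a[2]; lo=2,mid=3 → [4,4,6,6,8,6,6,3,8,5]
a[mid]=6=6: mid=4
a[mid]=8>6: swap a[4],a[9]; hi=8 → [4,4,6,6,5,6,6,3,8,8]
a[mid]=5<6: swap a[2],a[4]; lo=3,mid=5 → [4,4,5,6,6,6,6,3,8,8]
a[mid]=6=6: mid=6
a[mid]=6=6: mid=7
a[mid]=3<6: swap a[3],a[7]; lo=4,mid=8 → [4,4,5,3,6,6,6,6,8,8]
a[mid]=8>6: swap a[8],a[8]; hi=7 → [4,4,5,3,6,6,6,6,8,8]
end: lo=4, hi=7; a = [4,4,5,3,6,6,6,6,8,8]

[4,4,5,3,6,6,6,6,8,8]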